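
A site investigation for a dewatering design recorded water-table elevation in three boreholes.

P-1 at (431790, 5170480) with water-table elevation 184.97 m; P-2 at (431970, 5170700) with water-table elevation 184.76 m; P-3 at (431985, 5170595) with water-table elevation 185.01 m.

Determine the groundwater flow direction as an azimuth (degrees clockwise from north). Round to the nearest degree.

Taking P-1 as reference: P-2−P-1 = (180, 220, -0.21); P-3−P-1 = (195, 115, +0.04).
Determinant of the coordinate differences = 180·115 − 195·220 = -22200.
∂h/∂x = [(-0.21)·115 − (+0.04)·220] / -22200 = +0.001484
∂h/∂y = [180·(+0.04) − 195·(-0.21)] / -22200 = -0.002169
Flow direction (−∇h) has components (-0.001484 E, +0.002169 N).
Azimuth = atan2(E, N) = atan2(-0.001484, +0.002169) = 325.6° ≈ 326°.

326°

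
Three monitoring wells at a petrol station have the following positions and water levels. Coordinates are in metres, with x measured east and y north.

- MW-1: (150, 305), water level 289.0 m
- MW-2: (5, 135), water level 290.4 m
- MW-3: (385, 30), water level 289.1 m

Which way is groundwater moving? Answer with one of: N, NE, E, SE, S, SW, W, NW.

NE

Taking MW-1 as reference: MW-2−MW-1 = (-145, -170, +1.4); MW-3−MW-1 = (235, -275, +0.1).
Determinant of the coordinate differences = (-145)·(-275) − 235·(-170) = 79825.
∂h/∂x = [(+1.4)·(-275) − (+0.1)·(-170)] / 79825 = -0.004610
∂h/∂y = [(-145)·(+0.1) − 235·(+1.4)] / 79825 = -0.004303
Flow = −∇h = (+0.004610 east, +0.004303 north), which points northeast.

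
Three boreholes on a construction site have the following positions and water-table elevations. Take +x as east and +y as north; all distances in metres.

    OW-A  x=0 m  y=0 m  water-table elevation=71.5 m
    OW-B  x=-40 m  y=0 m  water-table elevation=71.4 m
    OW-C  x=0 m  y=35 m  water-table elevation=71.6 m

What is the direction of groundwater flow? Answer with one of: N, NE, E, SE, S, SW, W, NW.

∂h/∂x = (71.4 − 71.5) / (-40 − 0) = +0.002500
∂h/∂y = (71.6 − 71.5) / (35 − 0) = +0.002857
Flow = −∇h = (-0.002500 east, -0.002857 north), which points southwest.

SW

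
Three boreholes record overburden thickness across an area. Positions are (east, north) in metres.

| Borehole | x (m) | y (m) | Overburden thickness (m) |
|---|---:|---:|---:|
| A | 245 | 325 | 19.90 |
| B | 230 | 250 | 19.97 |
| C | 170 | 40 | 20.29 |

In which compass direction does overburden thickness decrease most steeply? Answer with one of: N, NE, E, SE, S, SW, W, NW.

Taking A as reference: B−A = (-15, -75, +0.07); C−A = (-75, -285, +0.39).
Solve a·Δx + b·Δy = Δd: det = (-15)·(-285) − (-75)·(-75) = -1350.
∂d/∂x = [(+0.07)·(-285) − (+0.39)·(-75)] / -1350 = -0.006889
∂d/∂y = [(-15)·(+0.39) − (-75)·(+0.07)] / -1350 = +0.0004444
Steepest decrease is along −∇f = (+0.006889 E, -0.0004444 N) → east.

E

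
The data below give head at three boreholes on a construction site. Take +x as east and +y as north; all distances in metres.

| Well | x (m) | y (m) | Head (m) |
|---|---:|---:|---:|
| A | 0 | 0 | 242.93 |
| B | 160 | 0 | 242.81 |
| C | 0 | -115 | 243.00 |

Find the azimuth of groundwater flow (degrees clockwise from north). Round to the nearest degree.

051°

∂h/∂x = (242.81 − 242.93) / (160 − 0) = -0.0007500
∂h/∂y = (243.00 − 242.93) / (-115 − 0) = -0.0006087
Flow direction (−∇h) has components (+0.0007500 E, +0.0006087 N).
Azimuth = atan2(E, N) = atan2(+0.0007500, +0.0006087) = 50.9° ≈ 051°.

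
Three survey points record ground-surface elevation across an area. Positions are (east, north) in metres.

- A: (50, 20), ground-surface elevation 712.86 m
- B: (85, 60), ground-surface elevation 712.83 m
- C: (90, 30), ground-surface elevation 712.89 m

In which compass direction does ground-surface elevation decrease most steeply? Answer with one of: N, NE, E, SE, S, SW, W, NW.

NW

Differences from A: to B (Δx, Δy, Δh) = (35, 40, -0.03); to C = (40, 10, +0.03).
Solve a·Δx + b·Δy = Δz: det = 35·10 − 40·40 = -1250.
∂z/∂x = [(-0.03)·10 − (+0.03)·40] / -1250 = +0.001200
∂z/∂y = [35·(+0.03) − 40·(-0.03)] / -1250 = -0.001800
Steepest decrease is along −∇f = (-0.001200 E, +0.001800 N) → northwest.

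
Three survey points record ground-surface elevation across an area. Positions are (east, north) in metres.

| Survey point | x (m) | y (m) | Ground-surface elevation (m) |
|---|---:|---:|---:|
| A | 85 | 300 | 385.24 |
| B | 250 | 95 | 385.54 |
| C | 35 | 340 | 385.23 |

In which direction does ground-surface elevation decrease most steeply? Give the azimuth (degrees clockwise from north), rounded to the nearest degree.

037°

Differences from A: to B (Δx, Δy, Δh) = (165, -205, +0.30); to C = (-50, 40, -0.01).
Solve a·Δx + b·Δy = Δz: det = 165·40 − (-50)·(-205) = -3650.
∂z/∂x = [(+0.30)·40 − (-0.01)·(-205)] / -3650 = -0.002726
∂z/∂y = [165·(-0.01) − (-50)·(+0.30)] / -3650 = -0.003658
Steepest decrease is along −∇f: components (+0.002726 E, +0.003658 N).
Azimuth = atan2(+0.002726, +0.003658) = 36.7° ≈ 037°.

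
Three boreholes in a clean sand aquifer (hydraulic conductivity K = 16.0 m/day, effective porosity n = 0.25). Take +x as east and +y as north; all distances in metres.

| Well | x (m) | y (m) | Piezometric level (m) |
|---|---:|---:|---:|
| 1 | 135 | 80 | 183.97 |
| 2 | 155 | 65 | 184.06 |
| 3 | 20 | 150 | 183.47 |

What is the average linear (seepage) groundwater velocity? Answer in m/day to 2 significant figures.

Differences from 1: to 2 (Δx, Δy, Δh) = (20, -15, +0.09); to 3 = (-115, 70, -0.50).
Determinant of the coordinate differences = 20·70 − (-115)·(-15) = -325.
∂h/∂x = [(+0.09)·70 − (-0.50)·(-15)] / -325 = +0.003692
∂h/∂y = [20·(-0.50) − (-115)·(+0.09)] / -325 = -0.001077
|∇h| = √(0.003692² + -0.001077²) = 0.003846
Seepage velocity v = K·i/n = 16.0 × 0.003846 / 0.25 = 0.2461 m/day.

0.25 m/day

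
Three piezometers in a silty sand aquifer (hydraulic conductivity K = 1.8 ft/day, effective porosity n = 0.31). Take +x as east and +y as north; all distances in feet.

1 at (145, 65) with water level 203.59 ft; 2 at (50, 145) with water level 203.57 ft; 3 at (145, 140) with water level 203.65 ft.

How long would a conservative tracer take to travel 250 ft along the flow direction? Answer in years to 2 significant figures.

Taking 1 as reference: 2−1 = (-95, 80, -0.02); 3−1 = (0, 75, +0.06).
Solve a·Δx + b·Δy = Δh: det = (-95)·75 − 0·80 = -7125.
∂h/∂x = [(-0.02)·75 − (+0.06)·80] / -7125 = +0.0008842
∂h/∂y = [(-95)·(+0.06) − 0·(-0.02)] / -7125 = +0.0008000
|∇h| = √(0.0008842² + 0.0008000²) = 0.001192
Seepage velocity v = K·i/n = 1.8 × 0.001192 / 0.31 = 0.006921 ft/day.
t = 250 / 0.006921 = 3.612e+04 days = 98.9 years.

99 years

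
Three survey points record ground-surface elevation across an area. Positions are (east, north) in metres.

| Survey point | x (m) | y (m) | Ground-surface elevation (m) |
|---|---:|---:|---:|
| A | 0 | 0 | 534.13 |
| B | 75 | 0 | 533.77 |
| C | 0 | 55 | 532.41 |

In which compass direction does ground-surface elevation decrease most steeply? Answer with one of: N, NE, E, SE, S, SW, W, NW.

∂z/∂x = (533.77 − 534.13) / (75 − 0) = -0.004800
∂z/∂y = (532.41 − 534.13) / (55 − 0) = -0.03127
Steepest decrease is along −∇f = (+0.004800 E, +0.03127 N) → north.

N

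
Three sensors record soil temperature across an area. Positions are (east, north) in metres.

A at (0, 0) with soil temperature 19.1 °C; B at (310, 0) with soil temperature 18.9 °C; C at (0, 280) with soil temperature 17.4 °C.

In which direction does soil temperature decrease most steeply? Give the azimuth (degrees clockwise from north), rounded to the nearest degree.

006°

∂T/∂x = (18.9 − 19.1) / (310 − 0) = -0.0006452
∂T/∂y = (17.4 − 19.1) / (280 − 0) = -0.006071
Steepest decrease is along −∇f: components (+0.0006452 E, +0.006071 N).
Azimuth = atan2(+0.0006452, +0.006071) = 6.1° ≈ 006°.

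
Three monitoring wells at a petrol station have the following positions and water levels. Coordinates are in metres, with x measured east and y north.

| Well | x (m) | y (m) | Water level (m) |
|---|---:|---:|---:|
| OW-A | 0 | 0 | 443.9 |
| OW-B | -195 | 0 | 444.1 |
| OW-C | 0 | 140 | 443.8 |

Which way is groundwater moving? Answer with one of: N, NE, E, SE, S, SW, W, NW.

NE

∂h/∂x = (444.1 − 443.9) / (-195 − 0) = -0.001026
∂h/∂y = (443.8 − 443.9) / (140 − 0) = -0.0007143
Flow = −∇h = (+0.001026 east, +0.0007143 north), which points northeast.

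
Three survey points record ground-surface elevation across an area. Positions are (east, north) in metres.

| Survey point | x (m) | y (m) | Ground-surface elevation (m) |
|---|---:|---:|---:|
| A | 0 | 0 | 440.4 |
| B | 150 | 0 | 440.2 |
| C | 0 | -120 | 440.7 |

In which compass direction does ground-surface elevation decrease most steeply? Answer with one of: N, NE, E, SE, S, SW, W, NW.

∂z/∂x = (440.2 − 440.4) / (150 − 0) = -0.001333
∂z/∂y = (440.7 − 440.4) / (-120 − 0) = -0.002500
Steepest decrease is along −∇f = (+0.001333 E, +0.002500 N) → northeast.

NE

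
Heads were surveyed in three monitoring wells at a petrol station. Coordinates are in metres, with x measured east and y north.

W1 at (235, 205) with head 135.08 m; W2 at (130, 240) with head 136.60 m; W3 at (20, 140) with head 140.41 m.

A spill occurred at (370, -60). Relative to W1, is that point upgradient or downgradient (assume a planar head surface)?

With h = a·x + b·y + c and W1 as origin, the differences give:
  (-105)·a + 35·b = +1.52
  (-215)·a + (-65)·b = +5.33
Eliminate b (×(-65) and ×35, subtract): 14350·a = -285.350 → a = ∂h/∂x = -0.01989
Back-substitute: b = ∂h/∂y = -0.01623.
Head at (370, -60) = 135.08 + (-0.01989)·(135) + (-0.01623)·(-265) = 136.70 m.
That is higher than the 135.08 m at W1, so the point is upgradient.

upgradient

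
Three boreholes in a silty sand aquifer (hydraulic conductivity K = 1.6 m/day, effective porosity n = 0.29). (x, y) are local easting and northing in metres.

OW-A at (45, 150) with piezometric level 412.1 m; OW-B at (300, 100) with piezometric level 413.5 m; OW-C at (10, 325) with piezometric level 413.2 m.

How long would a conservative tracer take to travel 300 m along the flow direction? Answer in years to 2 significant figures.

14 years

Differences from OW-A: to OW-B (Δx, Δy, Δh) = (255, -50, +1.4); to OW-C = (-35, 175, +1.1).
Determinant of the coordinate differences = 255·175 − (-35)·(-50) = 42875.
∂h/∂x = [(+1.4)·175 − (+1.1)·(-50)] / 42875 = +0.006997
∂h/∂y = [255·(+1.1) − (-35)·(+1.4)] / 42875 = +0.007685
|∇h| = √(0.006997² + 0.007685²) = 0.01039
Seepage velocity v = K·i/n = 1.6 × 0.01039 / 0.29 = 0.05732 m/day.
t = 300 / 0.05732 = 5234 days = 14.3 years.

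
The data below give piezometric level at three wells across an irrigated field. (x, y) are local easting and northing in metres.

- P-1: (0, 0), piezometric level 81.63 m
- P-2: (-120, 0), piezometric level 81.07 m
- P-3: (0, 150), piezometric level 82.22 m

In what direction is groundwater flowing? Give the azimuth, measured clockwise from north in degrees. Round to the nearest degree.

∂h/∂x = (81.07 − 81.63) / (-120 − 0) = +0.004667
∂h/∂y = (82.22 − 81.63) / (150 − 0) = +0.003933
Flow direction (−∇h) has components (-0.004667 E, -0.003933 N).
Azimuth = atan2(E, N) = atan2(-0.004667, -0.003933) = 229.9° ≈ 230°.

230°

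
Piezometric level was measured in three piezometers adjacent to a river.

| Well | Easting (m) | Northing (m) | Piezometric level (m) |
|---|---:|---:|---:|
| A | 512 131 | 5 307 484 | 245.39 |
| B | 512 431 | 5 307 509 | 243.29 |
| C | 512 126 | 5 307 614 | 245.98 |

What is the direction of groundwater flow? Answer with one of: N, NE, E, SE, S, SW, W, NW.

SE

With h = a·x + b·y + c and A as origin, the differences give:
  300·a + 25·b = -2.10
  (-5)·a + 130·b = +0.59
Eliminate b (×130 and ×25, subtract): 39125·a = -287.750 → a = ∂h/∂x = -0.007355
Back-substitute: b = ∂h/∂y = +0.004256.
Flow = −∇h = (+0.007355 east, -0.004256 north), which points southeast.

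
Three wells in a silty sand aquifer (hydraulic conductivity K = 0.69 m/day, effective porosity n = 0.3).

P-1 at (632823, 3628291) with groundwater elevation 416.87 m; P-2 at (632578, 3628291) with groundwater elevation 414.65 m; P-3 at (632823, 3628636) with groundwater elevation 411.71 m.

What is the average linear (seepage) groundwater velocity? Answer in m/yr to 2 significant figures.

15 m/yr

∂h/∂x = (414.65 − 416.87) / (632578 − 632823) = +0.009061
∂h/∂y = (411.71 − 416.87) / (3628636 − 3628291) = -0.01496
|∇h| = √(0.009061² + -0.01496²) = 0.01749
Seepage velocity v = K·i/n = 0.69 × 0.01749 / 0.3 = 0.04023 m/day = 14.69 m/yr.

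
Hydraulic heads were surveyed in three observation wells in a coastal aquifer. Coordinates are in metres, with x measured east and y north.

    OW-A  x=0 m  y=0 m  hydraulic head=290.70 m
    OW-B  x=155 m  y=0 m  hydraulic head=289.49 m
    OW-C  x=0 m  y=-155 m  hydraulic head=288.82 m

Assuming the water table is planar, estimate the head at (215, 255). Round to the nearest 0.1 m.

∂h/∂x = (289.49 − 290.70) / (155 − 0) = -0.007806
∂h/∂y = (288.82 − 290.70) / (-155 − 0) = +0.01213
h(215, 255) = 290.70 + (-0.007806)·(215) + (+0.01213)·(255) = 290.70 -1.678 +3.093 = 292.115 m.

292.1 m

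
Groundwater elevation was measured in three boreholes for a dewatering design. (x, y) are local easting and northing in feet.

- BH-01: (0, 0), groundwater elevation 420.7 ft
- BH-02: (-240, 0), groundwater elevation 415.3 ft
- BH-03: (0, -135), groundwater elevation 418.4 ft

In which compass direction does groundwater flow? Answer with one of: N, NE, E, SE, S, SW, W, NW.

∂h/∂x = (415.3 − 420.7) / (-240 − 0) = +0.02250
∂h/∂y = (418.4 − 420.7) / (-135 − 0) = +0.01704
Flow = −∇h = (-0.02250 east, -0.01704 north), which points southwest.

SW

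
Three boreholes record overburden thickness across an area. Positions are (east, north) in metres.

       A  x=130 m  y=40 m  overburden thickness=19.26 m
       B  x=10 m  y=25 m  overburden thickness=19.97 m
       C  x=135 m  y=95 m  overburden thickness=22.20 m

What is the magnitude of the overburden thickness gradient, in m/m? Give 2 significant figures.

Taking A as reference: B−A = (-120, -15, +0.71); C−A = (5, 55, +2.94).
Determinant of the coordinate differences = (-120)·55 − 5·(-15) = -6525.
∂d/∂x = [(+0.71)·55 − (+2.94)·(-15)] / -6525 = -0.01274
∂d/∂y = [(-120)·(+2.94) − 5·(+0.71)] / -6525 = +0.05461
|∇f| = √(-0.01274² + 0.05461²) = 0.05608 m/m

0.056 m/m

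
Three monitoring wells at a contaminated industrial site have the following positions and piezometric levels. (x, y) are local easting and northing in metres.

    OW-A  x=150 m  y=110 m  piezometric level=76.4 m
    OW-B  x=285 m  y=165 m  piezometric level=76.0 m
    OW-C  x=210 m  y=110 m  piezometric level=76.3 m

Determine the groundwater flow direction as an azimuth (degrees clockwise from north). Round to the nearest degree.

028°

Three-point gradient (reference OW-A): Δ to OW-B = (135, 55, -0.4), Δ to OW-C = (60, 0, -0.1).
∂h/∂x = -0.001667, ∂h/∂y = -0.003182 (det = -3300).
Flow direction (−∇h) has components (+0.001667 E, +0.003182 N).
Azimuth = atan2(E, N) = atan2(+0.001667, +0.003182) = 27.6° ≈ 028°.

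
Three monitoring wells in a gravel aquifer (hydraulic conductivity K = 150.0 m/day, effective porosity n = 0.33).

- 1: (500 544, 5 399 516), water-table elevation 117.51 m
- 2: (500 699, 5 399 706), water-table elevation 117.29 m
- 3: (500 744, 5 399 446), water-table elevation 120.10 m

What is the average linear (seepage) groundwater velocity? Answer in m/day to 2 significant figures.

Taking 1 as reference: 2−1 = (155, 190, -0.22); 3−1 = (200, -70, +2.59).
Solve a·Δx + b·Δy = Δh: det = 155·(-70) − 200·190 = -48850.
∂h/∂x = [(-0.22)·(-70) − (+2.59)·190] / -48850 = +0.009758
∂h/∂y = [155·(+2.59) − 200·(-0.22)] / -48850 = -0.009119
|∇h| = √(0.009758² + -0.009119²) = 0.01336
Seepage velocity v = K·i/n = 150.0 × 0.01336 / 0.33 = 6.073 m/day.

6.1 m/day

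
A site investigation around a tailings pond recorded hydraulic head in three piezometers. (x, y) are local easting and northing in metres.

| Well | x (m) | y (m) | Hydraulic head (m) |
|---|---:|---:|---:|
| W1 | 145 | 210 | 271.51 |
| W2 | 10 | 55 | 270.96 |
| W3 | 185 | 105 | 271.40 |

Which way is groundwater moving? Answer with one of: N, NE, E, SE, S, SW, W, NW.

SW

Taking W1 as reference: W2−W1 = (-135, -155, -0.55); W3−W1 = (40, -105, -0.11).
Determinant of the coordinate differences = (-135)·(-105) − 40·(-155) = 20375.
∂h/∂x = [(-0.55)·(-105) − (-0.11)·(-155)] / 20375 = +0.001998
∂h/∂y = [(-135)·(-0.11) − 40·(-0.55)] / 20375 = +0.001809
Flow = −∇h = (-0.001998 east, -0.001809 north), which points southwest.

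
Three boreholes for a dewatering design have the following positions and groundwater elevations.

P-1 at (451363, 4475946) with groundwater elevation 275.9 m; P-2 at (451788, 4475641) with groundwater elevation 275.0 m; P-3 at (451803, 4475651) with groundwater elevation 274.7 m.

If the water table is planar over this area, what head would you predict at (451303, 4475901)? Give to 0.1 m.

With h = a·x + b·y + c and P-1 as origin, the differences give:
  425·a + (-305)·b = -0.9
  440·a + (-295)·b = -1.2
Eliminate b (×(-295) and ×(-305), subtract): 8825·a = -100.50 → a = ∂h/∂x = -0.01139
Back-substitute: b = ∂h/∂y = -0.01292.
h(451303, 4475901) = 275.9 + (-0.01139)·(-60) + (-0.01292)·(-45) = 275.9 +0.683 +0.581 = 277.165 m.

277.2 m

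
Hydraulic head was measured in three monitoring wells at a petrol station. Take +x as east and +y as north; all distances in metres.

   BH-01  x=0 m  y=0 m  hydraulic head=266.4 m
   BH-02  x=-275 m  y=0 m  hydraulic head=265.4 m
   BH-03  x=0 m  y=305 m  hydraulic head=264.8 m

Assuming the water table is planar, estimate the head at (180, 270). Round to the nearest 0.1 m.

∂h/∂x = (265.4 − 266.4) / (-275 − 0) = +0.003636
∂h/∂y = (264.8 − 266.4) / (305 − 0) = -0.005246
h(180, 270) = 266.4 + (+0.003636)·(180) + (-0.005246)·(270) = 266.4 +0.655 -1.416 = 265.638 m.

265.6 m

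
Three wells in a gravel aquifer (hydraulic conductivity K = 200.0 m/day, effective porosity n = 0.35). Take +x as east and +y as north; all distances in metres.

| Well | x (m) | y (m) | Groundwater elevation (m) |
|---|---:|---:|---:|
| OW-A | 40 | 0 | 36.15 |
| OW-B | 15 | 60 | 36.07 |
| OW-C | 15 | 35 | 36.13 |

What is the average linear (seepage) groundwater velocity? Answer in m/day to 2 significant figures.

2.0 m/day

With h = a·x + b·y + c and OW-A as origin, the differences give:
  (-25)·a + 60·b = -0.08
  (-25)·a + 35·b = -0.02
Eliminate b (×35 and ×60, subtract): 625·a = -1.600 → a = ∂h/∂x = -0.002560
Back-substitute: b = ∂h/∂y = -0.002400.
|∇h| = √(-0.002560² + -0.002400²) = 0.003509
Seepage velocity v = K·i/n = 200.0 × 0.003509 / 0.35 = 2.005 m/day.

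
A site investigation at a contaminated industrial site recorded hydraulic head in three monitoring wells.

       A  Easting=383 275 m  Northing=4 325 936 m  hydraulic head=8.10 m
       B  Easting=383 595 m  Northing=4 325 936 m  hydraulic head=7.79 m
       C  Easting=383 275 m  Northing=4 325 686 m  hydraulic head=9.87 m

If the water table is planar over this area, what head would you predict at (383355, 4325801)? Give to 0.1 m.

∂h/∂x = (7.79 − 8.10) / (383595 − 383275) = -0.0009687
∂h/∂y = (9.87 − 8.10) / (4325686 − 4325936) = -0.007080
h(383355, 4325801) = 8.10 + (-0.0009687)·(80) + (-0.007080)·(-135) = 8.10 -0.077 +0.956 = 8.978 m.

9.0 m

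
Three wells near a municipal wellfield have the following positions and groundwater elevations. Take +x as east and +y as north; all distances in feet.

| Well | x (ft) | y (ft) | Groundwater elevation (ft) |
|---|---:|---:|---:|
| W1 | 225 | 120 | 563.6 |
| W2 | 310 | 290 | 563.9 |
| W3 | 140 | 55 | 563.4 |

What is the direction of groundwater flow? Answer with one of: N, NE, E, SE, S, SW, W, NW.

With h = a·x + b·y + c and W1 as origin, the differences give:
  85·a + 170·b = +0.3
  (-85)·a + (-65)·b = -0.2
Eliminate b (×(-65) and ×170, subtract): 8925·a = 14.50 → a = ∂h/∂x = +0.001625
Back-substitute: b = ∂h/∂y = +0.0009524.
Flow = −∇h = (-0.001625 east, -0.0009524 north), which points southwest.

SW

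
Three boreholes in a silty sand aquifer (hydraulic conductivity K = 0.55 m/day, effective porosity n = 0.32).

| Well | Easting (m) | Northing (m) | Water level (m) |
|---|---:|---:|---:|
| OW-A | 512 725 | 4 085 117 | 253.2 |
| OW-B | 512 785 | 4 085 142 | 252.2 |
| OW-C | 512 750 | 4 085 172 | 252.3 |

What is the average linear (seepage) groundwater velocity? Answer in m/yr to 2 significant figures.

Differences from OW-A: to OW-B (Δx, Δy, Δh) = (60, 25, -1.0); to OW-C = (25, 55, -0.9).
Determinant of the coordinate differences = 60·55 − 25·25 = 2675.
∂h/∂x = [(-1.0)·55 − (-0.9)·25] / 2675 = -0.01215
∂h/∂y = [60·(-0.9) − 25·(-1.0)] / 2675 = -0.01084
|∇h| = √(-0.01215² + -0.01084²) = 0.01628
Seepage velocity v = K·i/n = 0.55 × 0.01628 / 0.32 = 0.02798 m/day = 10.22 m/yr.

10 m/yr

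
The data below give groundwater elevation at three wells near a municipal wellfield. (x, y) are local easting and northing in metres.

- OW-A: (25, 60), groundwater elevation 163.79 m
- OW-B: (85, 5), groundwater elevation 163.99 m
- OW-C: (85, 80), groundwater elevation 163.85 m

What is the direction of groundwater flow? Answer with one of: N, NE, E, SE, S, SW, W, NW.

NW

Three-point gradient (reference OW-A): Δ to OW-B = (60, -55, +0.20), Δ to OW-C = (60, 20, +0.06).
∂h/∂x = +0.001622, ∂h/∂y = -0.001867 (det = 4500).
Flow = −∇h = (-0.001622 east, +0.001867 north), which points northwest.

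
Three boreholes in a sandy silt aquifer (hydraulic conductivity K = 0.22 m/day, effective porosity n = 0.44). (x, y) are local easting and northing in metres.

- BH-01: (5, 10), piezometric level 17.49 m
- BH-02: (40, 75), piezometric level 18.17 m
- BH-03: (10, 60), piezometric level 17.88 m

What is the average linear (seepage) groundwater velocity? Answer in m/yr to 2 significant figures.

Taking BH-01 as reference: BH-02−BH-01 = (35, 65, +0.68); BH-03−BH-01 = (5, 50, +0.39).
Solve a·Δx + b·Δy = Δh: det = 35·50 − 5·65 = 1425.
∂h/∂x = [(+0.68)·50 − (+0.39)·65] / 1425 = +0.006070
∂h/∂y = [35·(+0.39) − 5·(+0.68)] / 1425 = +0.007193
|∇h| = √(0.006070² + 0.007193²) = 0.009412
Seepage velocity v = K·i/n = 0.22 × 0.009412 / 0.44 = 0.004706 m/day = 1.719 m/yr.

1.7 m/yr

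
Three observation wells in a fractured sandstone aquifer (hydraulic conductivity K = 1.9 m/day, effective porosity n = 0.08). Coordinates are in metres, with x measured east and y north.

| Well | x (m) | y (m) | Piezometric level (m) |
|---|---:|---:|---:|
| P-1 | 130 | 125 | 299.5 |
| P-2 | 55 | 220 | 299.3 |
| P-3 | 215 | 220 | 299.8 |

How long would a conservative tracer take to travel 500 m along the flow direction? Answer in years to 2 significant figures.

18 years

Three-point gradient (reference P-1): Δ to P-2 = (-75, 95, -0.2), Δ to P-3 = (85, 95, +0.3).
∂h/∂x = +0.003125, ∂h/∂y = +0.0003618 (det = -15200).
|∇h| = √(0.003125² + 0.0003618²) = 0.003146
Seepage velocity v = K·i/n = 1.9 × 0.003146 / 0.08 = 0.07472 m/day.
t = 500 / 0.07472 = 6692 days = 18.3 years.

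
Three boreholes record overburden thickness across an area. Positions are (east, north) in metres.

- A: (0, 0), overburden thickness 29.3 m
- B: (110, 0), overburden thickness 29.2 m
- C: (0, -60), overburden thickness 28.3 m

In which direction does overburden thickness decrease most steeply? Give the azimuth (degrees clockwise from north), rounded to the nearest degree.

177°

∂d/∂x = (29.2 − 29.3) / (110 − 0) = -0.0009091
∂d/∂y = (28.3 − 29.3) / (-60 − 0) = +0.01667
Steepest decrease is along −∇f: components (+0.0009091 E, -0.01667 N).
Azimuth = atan2(+0.0009091, -0.01667) = 176.9° ≈ 177°.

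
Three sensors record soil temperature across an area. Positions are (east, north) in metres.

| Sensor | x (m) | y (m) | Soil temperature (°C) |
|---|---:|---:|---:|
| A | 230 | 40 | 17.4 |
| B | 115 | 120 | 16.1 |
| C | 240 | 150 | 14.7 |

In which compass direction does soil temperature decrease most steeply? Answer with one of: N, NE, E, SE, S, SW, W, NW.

Differences from A: to B (Δx, Δy, Δh) = (-115, 80, -1.3); to C = (10, 110, -2.7).
Solve a·Δx + b·Δy = ΔT: det = (-115)·110 − 10·80 = -13450.
∂T/∂x = [(-1.3)·110 − (-2.7)·80] / -13450 = -0.005428
∂T/∂y = [(-115)·(-2.7) − 10·(-1.3)] / -13450 = -0.02405
Steepest decrease is along −∇f = (+0.005428 E, +0.02405 N) → north.

N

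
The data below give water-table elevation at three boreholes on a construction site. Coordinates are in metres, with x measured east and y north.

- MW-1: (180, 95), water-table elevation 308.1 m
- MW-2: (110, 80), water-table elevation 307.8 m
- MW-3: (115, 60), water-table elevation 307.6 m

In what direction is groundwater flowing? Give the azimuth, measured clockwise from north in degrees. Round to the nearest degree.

191°

Taking MW-1 as reference: MW-2−MW-1 = (-70, -15, -0.3); MW-3−MW-1 = (-65, -35, -0.5).
Determinant of the coordinate differences = (-70)·(-35) − (-65)·(-15) = 1475.
∂h/∂x = [(-0.3)·(-35) − (-0.5)·(-15)] / 1475 = +0.002034
∂h/∂y = [(-70)·(-0.5) − (-65)·(-0.3)] / 1475 = +0.01051
Flow direction (−∇h) has components (-0.002034 E, -0.01051 N).
Azimuth = atan2(E, N) = atan2(-0.002034, -0.01051) = 191.0° ≈ 191°.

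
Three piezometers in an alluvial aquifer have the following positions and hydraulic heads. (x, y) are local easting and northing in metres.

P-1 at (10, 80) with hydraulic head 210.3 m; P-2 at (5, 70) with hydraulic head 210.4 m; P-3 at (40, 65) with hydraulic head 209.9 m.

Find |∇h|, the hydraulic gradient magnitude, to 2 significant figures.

With h = a·x + b·y + c and P-1 as origin, the differences give:
  (-5)·a + (-10)·b = +0.1
  30·a + (-15)·b = -0.4
Eliminate b (×(-15) and ×(-10), subtract): 375·a = -5.50 → a = ∂h/∂x = -0.01467
Back-substitute: b = ∂h/∂y = -0.002667.
|∇h| = √(-0.01467² + -0.002667²) = 0.01491

0.015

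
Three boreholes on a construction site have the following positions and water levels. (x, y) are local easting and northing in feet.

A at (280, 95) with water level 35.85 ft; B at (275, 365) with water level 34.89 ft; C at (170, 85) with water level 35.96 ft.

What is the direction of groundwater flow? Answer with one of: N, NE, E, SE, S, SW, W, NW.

Three-point gradient (reference A): Δ to B = (-5, 270, -0.96), Δ to C = (-110, -10, +0.11).
∂h/∂x = -0.0006756, ∂h/∂y = -0.003568 (det = 29750).
Flow = −∇h = (+0.0006756 east, +0.003568 north), which points north.

N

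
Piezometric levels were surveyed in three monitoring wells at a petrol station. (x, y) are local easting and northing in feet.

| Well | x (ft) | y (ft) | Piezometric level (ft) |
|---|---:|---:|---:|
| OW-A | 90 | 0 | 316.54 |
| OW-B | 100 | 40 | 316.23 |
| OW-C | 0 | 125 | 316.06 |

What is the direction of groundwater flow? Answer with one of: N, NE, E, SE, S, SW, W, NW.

With h = a·x + b·y + c and OW-A as origin, the differences give:
  10·a + 40·b = -0.31
  (-90)·a + 125·b = -0.48
Eliminate b (×125 and ×40, subtract): 4850·a = -19.550 → a = ∂h/∂x = -0.004031
Back-substitute: b = ∂h/∂y = -0.006742.
Flow = −∇h = (+0.004031 east, +0.006742 north), which points northeast.

NE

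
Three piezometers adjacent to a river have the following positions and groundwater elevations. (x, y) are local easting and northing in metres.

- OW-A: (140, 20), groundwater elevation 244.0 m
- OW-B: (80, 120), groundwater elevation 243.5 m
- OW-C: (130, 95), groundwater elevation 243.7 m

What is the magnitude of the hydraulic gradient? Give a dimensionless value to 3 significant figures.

0.00429

Three-point gradient (reference OW-A): Δ to OW-B = (-60, 100, -0.5), Δ to OW-C = (-10, 75, -0.3).
∂h/∂x = +0.002143, ∂h/∂y = -0.003714 (det = -3500).
|∇h| = √(0.002143² + -0.003714²) = 0.004288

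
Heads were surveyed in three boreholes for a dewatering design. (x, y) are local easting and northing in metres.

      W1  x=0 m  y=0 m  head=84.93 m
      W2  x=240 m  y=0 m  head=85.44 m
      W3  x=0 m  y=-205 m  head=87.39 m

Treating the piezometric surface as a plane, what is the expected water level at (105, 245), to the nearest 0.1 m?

∂h/∂x = (85.44 − 84.93) / (240 − 0) = +0.002125
∂h/∂y = (87.39 − 84.93) / (-205 − 0) = -0.01200
h(105, 245) = 84.93 + (+0.002125)·(105) + (-0.01200)·(245) = 84.93 +0.223 -2.940 = 82.213 m.

82.2 m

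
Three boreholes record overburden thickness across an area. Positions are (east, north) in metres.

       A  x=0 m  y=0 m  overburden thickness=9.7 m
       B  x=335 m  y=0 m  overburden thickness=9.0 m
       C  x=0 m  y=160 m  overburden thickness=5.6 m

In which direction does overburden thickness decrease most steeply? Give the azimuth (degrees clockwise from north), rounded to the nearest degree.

∂d/∂x = (9.0 − 9.7) / (335 − 0) = -0.002090
∂d/∂y = (5.6 − 9.7) / (160 − 0) = -0.02562
Steepest decrease is along −∇f: components (+0.002090 E, +0.02562 N).
Azimuth = atan2(+0.002090, +0.02562) = 4.7° ≈ 005°.

005°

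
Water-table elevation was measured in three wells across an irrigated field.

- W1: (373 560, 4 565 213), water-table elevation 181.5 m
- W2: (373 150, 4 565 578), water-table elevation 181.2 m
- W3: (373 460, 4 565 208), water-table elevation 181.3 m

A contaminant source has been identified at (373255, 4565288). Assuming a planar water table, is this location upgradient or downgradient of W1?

With h = a·x + b·y + c and W1 as origin, the differences give:
  (-410)·a + 365·b = -0.3
  (-100)·a + (-5)·b = -0.2
Eliminate b (×(-5) and ×365, subtract): 38550·a = 74.50 → a = ∂h/∂x = +0.001933
Back-substitute: b = ∂h/∂y = +0.001349.
Head at (373255, 4565288) = 181.5 + (+0.001933)·(-305) + (+0.001349)·(75) = 181.01 m.
That is lower than the 181.5 m at W1, so the point is downgradient.

downgradient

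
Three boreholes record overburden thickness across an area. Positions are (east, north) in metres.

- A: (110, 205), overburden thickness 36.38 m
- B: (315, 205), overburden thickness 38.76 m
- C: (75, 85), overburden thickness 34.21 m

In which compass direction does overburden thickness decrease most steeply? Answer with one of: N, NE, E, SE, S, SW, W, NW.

Taking A as reference: B−A = (205, 0, +2.38); C−A = (-35, -120, -2.17).
Determinant of the coordinate differences = 205·(-120) − (-35)·0 = -24600.
∂d/∂x = [(+2.38)·(-120) − (-2.17)·0] / -24600 = +0.01161
∂d/∂y = [205·(-2.17) − (-35)·(+2.38)] / -24600 = +0.01470
Steepest decrease is along −∇f = (-0.01161 E, -0.01470 N) → southwest.

SW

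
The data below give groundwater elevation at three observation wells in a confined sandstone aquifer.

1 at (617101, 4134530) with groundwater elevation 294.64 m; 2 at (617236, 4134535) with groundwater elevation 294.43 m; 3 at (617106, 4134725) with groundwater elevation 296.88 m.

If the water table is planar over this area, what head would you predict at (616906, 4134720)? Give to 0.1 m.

With h = a·x + b·y + c and 1 as origin, the differences give:
  135·a + 5·b = -0.21
  5·a + 195·b = +2.24
Eliminate b (×195 and ×5, subtract): 26300·a = -52.150 → a = ∂h/∂x = -0.001983
Back-substitute: b = ∂h/∂y = +0.01154.
h(616906, 4134720) = 294.64 + (-0.001983)·(-195) + (+0.01154)·(190) = 294.64 +0.387 +2.192 = 297.219 m.

297.2 m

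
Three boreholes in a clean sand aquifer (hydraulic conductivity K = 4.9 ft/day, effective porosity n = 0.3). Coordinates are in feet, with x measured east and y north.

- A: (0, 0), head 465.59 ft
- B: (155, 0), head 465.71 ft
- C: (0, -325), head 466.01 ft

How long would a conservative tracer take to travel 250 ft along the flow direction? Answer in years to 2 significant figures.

∂h/∂x = (465.71 − 465.59) / (155 − 0) = +0.0007742
∂h/∂y = (466.01 − 465.59) / (-325 − 0) = -0.001292
|∇h| = √(0.0007742² + -0.001292²) = 0.001506
Seepage velocity v = K·i/n = 4.9 × 0.001506 / 0.3 = 0.0246 ft/day.
t = 250 / 0.0246 = 1.016e+04 days = 27.8 years.

28 years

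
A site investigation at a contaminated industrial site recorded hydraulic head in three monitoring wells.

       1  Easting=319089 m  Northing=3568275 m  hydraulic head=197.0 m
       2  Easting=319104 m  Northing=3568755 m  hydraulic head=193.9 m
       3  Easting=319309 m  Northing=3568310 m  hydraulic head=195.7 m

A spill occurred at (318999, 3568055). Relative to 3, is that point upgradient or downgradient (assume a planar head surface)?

With h = a·x + b·y + c and 1 as origin, the differences give:
  15·a + 480·b = -3.1
  220·a + 35·b = -1.3
Eliminate b (×35 and ×480, subtract): -105075·a = 515.50 → a = ∂h/∂x = -0.004906
Back-substitute: b = ∂h/∂y = -0.006305.
Head at (318999, 3568055) = 197.0 + (-0.004906)·(-90) + (-0.006305)·(-220) = 198.83 m.
That is higher than the 195.7 m at 3, so the point is upgradient.

upgradient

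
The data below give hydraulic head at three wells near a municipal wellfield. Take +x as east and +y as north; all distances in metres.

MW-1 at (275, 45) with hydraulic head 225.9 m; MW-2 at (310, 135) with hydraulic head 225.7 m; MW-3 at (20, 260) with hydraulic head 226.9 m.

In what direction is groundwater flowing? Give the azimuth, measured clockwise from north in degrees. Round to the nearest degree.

Taking MW-1 as reference: MW-2−MW-1 = (35, 90, -0.2); MW-3−MW-1 = (-255, 215, +1.0).
Determinant of the coordinate differences = 35·215 − (-255)·90 = 30475.
∂h/∂x = [(-0.2)·215 − (+1.0)·90] / 30475 = -0.004364
∂h/∂y = [35·(+1.0) − (-255)·(-0.2)] / 30475 = -0.0005250
Flow direction (−∇h) has components (+0.004364 E, +0.0005250 N).
Azimuth = atan2(E, N) = atan2(+0.004364, +0.0005250) = 83.1° ≈ 083°.

083°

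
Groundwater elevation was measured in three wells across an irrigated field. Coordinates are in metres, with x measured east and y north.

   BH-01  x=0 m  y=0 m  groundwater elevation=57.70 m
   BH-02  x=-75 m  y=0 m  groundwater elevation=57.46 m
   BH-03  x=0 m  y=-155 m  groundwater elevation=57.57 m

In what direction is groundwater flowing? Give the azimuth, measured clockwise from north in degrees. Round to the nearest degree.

∂h/∂x = (57.46 − 57.70) / (-75 − 0) = +0.003200
∂h/∂y = (57.57 − 57.70) / (-155 − 0) = +0.0008387
Flow direction (−∇h) has components (-0.003200 E, -0.0008387 N).
Azimuth = atan2(E, N) = atan2(-0.003200, -0.0008387) = 255.3° ≈ 255°.

255°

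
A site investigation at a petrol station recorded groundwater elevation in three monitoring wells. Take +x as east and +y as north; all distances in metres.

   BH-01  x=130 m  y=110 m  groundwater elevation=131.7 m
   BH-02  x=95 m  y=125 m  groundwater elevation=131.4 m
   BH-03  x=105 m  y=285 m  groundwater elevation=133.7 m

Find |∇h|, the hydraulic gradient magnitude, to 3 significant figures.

Taking BH-01 as reference: BH-02−BH-01 = (-35, 15, -0.3); BH-03−BH-01 = (-25, 175, +2.0).
Determinant of the coordinate differences = (-35)·175 − (-25)·15 = -5750.
∂h/∂x = [(-0.3)·175 − (+2.0)·15] / -5750 = +0.01435
∂h/∂y = [(-35)·(+2.0) − (-25)·(-0.3)] / -5750 = +0.01348
|∇h| = √(0.01435² + 0.01348²) = 0.01969

0.0197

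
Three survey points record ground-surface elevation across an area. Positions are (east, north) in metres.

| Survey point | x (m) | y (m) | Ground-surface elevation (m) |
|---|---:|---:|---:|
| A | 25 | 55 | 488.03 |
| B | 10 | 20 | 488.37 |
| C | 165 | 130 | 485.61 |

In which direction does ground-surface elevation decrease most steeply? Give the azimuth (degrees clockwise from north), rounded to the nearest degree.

With z = a·x + b·y + c and A as origin, the differences give:
  (-15)·a + (-35)·b = +0.34
  140·a + 75·b = -2.42
Eliminate b (×75 and ×(-35), subtract): 3775·a = -59.200 → a = ∂z/∂x = -0.01568
Back-substitute: b = ∂z/∂y = -0.002993.
Steepest decrease is along −∇f: components (+0.01568 E, +0.002993 N).
Azimuth = atan2(+0.01568, +0.002993) = 79.2° ≈ 079°.

079°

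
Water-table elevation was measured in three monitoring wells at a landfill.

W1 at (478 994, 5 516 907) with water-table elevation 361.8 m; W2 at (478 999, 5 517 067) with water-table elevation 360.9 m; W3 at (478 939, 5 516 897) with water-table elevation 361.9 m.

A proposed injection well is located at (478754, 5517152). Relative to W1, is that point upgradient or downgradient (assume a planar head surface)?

Differences from W1: to W2 (Δx, Δy, Δh) = (5, 160, -0.9); to W3 = (-55, -10, +0.1).
Solve a·Δx + b·Δy = Δh: det = 5·(-10) − (-55)·160 = 8750.
∂h/∂x = [(-0.9)·(-10) − (+0.1)·160] / 8750 = -0.0008000
∂h/∂y = [5·(+0.1) − (-55)·(-0.9)] / 8750 = -0.005600
Head at (478754, 5517152) = 361.8 + (-0.0008000)·(-240) + (-0.005600)·(245) = 360.62 m.
That is lower than the 361.8 m at W1, so the point is downgradient.

downgradient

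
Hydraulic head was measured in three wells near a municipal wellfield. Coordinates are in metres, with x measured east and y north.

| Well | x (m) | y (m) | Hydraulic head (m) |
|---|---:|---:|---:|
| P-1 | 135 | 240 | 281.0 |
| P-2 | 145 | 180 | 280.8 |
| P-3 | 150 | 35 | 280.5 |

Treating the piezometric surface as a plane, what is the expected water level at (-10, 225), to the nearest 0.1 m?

282.4 m

Taking P-1 as reference: P-2−P-1 = (10, -60, -0.2); P-3−P-1 = (15, -205, -0.5).
Determinant of the coordinate differences = 10·(-205) − 15·(-60) = -1150.
∂h/∂x = [(-0.2)·(-205) − (-0.5)·(-60)] / -1150 = -0.009565
∂h/∂y = [10·(-0.5) − 15·(-0.2)] / -1150 = +0.001739
h(-10, 225) = 281.0 + (-0.009565)·(-145) + (+0.001739)·(-15) = 281.0 +1.387 -0.026 = 282.361 m.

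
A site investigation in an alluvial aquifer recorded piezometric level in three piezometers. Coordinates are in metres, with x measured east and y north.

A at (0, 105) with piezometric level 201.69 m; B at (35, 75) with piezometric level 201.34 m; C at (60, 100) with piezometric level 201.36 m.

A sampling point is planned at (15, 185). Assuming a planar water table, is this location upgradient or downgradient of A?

Differences from A: to B (Δx, Δy, Δh) = (35, -30, -0.35); to C = (60, -5, -0.33).
Determinant of the coordinate differences = 35·(-5) − 60·(-30) = 1625.
∂h/∂x = [(-0.35)·(-5) − (-0.33)·(-30)] / 1625 = -0.005015
∂h/∂y = [35·(-0.33) − 60·(-0.35)] / 1625 = +0.005815
Head at (15, 185) = 201.69 + (-0.005015)·(15) + (+0.005815)·(80) = 202.08 m.
That is higher than the 201.69 m at A, so the point is upgradient.

upgradient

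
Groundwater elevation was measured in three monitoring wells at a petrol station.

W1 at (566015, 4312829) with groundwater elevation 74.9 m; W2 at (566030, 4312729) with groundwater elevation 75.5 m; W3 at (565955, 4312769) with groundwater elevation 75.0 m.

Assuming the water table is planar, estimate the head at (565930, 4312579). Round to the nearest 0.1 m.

75.9 m

With h = a·x + b·y + c and W1 as origin, the differences give:
  15·a + (-100)·b = +0.6
  (-60)·a + (-60)·b = +0.1
Eliminate b (×(-60) and ×(-100), subtract): -6900·a = -26.00 → a = ∂h/∂x = +0.003768
Back-substitute: b = ∂h/∂y = -0.005435.
h(565930, 4312579) = 74.9 + (+0.003768)·(-85) + (-0.005435)·(-250) = 74.9 -0.320 +1.359 = 75.938 m.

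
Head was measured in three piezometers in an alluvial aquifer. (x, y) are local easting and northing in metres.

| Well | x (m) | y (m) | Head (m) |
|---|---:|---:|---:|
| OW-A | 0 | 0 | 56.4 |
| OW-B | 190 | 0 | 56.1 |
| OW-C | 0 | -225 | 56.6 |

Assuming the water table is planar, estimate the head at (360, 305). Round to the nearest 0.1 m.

55.6 m

∂h/∂x = (56.1 − 56.4) / (190 − 0) = -0.001579
∂h/∂y = (56.6 − 56.4) / (-225 − 0) = -0.0008889
h(360, 305) = 56.4 + (-0.001579)·(360) + (-0.0008889)·(305) = 56.4 -0.568 -0.271 = 55.560 m.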